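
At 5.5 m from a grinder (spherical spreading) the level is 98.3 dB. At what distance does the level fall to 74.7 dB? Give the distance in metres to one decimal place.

83.2 m

Point-source spreading drops the level by 20·log₁₀(r₂/r₁); inverting, r₂/r₁ = 10^(ΔL/20).
r₂ = 5.5·10^((98.3−74.7)/20) = 5.5·10^(23.6/20) = 83.25 m.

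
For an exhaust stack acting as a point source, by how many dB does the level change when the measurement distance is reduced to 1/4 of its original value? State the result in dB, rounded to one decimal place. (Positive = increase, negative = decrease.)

A point source loses 6 dB per doubling of distance; generally ΔL = −20·log₁₀(r₂/r₁).
ΔL = −20·log₁₀(0.25) = +12.04 dB.

+12.0 dB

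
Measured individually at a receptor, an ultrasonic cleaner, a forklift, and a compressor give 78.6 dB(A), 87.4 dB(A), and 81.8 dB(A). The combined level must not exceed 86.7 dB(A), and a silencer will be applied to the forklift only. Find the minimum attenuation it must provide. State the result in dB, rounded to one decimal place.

Everything except the forklift sums to 10^(78.6/10) + 10^(81.8/10) = 2.238e+08 in linear terms, 83.50 dB(A).
The limit corresponds to 10^(86.7/10) = 4.677e+08; subtracting the fixed part leaves 2.439e+08 for the forklift, i.e. 83.87 dB(A).
So the forklift must be reduced from 87.4 to 83.87 dB(A): IL = 3.53 dB.

3.5 dB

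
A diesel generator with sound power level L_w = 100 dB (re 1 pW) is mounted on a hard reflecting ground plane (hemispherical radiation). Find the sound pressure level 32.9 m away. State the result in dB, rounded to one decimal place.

L_p = L_w − 10·log₁₀(2π·r²) with r = 32.9 m.
2π·r² = 6801 m², 10·log₁₀ of that is 38.326 dB.
L_p = 100 − 38.326 = 61.67 dB.

61.7 dB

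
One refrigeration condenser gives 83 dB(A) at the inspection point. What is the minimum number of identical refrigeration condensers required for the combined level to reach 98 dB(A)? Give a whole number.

32

Need L₁ + 10·log₁₀ N ≥ 98, i.e. log₁₀ N ≥ 1.50.
N ≥ 10^(15.0/10) = 31.623, so N = 32.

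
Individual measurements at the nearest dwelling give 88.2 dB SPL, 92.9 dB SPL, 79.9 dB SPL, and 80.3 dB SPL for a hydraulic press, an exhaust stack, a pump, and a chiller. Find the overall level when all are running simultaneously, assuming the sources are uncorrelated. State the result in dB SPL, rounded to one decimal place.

For uncorrelated sources the intensities add, so convert each level to linear form, sum, and take 10·log₁₀ of the total.
Σ 10^(L/10) = 10^(88.2/10) + 10^(92.9/10) + 10^(79.9/10) + 10^(80.3/10) = 2.815e+09.
L_total = 10·log₁₀(2.815e+09) = 94.50 dB SPL.

94.5 dB SPL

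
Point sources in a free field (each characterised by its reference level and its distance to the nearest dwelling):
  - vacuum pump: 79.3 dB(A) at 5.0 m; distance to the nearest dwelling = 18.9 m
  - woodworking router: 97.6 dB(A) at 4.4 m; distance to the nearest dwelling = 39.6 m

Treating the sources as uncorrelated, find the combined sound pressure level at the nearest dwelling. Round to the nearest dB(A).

First find each source's level at the receiver (point-source: −20·log₁₀(r/r_ref)), then combine on an intensity basis.
vacuum pump: 79.3 − 20·log₁₀(18.9/5.0) = 79.3 − 11.55 = 67.75 dB(A).
woodworking router: 97.6 − 20·log₁₀(39.6/4.4) = 97.6 − 19.08 = 78.52 dB(A).
Σ 10^(L/10) = 7.700e+07 → L_total = 10·log₁₀(7.700e+07) = 78.86 dB(A).

79 dB(A)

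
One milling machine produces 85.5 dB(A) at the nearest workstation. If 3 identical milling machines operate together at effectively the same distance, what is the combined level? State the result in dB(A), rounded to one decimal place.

90.3 dB(A)

N identical incoherent sources raise the level by 10·log₁₀ N.
L_total = 85.5 + 10·log₁₀(3) = 85.5 + 4.771 = 90.27 dB(A).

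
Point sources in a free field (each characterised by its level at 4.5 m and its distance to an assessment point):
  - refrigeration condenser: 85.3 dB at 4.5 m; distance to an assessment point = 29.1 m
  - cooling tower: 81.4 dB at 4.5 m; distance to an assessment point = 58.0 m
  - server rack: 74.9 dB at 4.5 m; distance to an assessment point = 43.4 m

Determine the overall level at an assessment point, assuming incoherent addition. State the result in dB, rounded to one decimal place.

Apply inverse-square spreading to bring every level to the receiver, then sum 10^(L/10).
refrigeration condenser: 85.3 − 20·log₁₀(29.1/4.5) = 85.3 − 16.21 = 69.09 dB.
cooling tower: 81.4 − 20·log₁₀(58.0/4.5) = 81.4 − 22.20 = 59.20 dB.
server rack: 74.9 − 20·log₁₀(43.4/4.5) = 74.9 − 19.69 = 55.21 dB.
Σ 10^(L/10) = 9.266e+06 → L_total = 10·log₁₀(9.266e+06) = 69.67 dB.

69.7 dB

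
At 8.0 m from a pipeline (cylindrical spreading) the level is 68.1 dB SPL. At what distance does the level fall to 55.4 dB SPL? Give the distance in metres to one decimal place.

149.0 m

The 12.7 dB drop corresponds to a distance ratio of 10^(12.7/10) for a line source.
r₂ = 8.0·10^((68.1−55.4)/10) = 8.0·10^(12.7/10) = 148.97 m.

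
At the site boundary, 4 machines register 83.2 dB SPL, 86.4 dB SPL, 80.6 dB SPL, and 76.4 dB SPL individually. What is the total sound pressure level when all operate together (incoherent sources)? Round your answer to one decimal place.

For uncorrelated sources the intensities add, so convert each level to linear form, sum, and take 10·log₁₀ of the total.
Σ 10^(L/10) = 10^(83.2/10) + 10^(86.4/10) + 10^(80.6/10) + 10^(76.4/10) = 8.039e+08.
L_total = 10·log₁₀(8.039e+08) = 89.05 dB SPL.

89.1 dB SPL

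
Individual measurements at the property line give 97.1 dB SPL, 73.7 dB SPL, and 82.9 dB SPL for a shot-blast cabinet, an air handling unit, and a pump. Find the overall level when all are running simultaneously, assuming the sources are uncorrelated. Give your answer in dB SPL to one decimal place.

97.3 dB SPL

For uncorrelated sources the intensities add, so convert each level to linear form, sum, and take 10·log₁₀ of the total.
Σ 10^(L/10) = 10^(97.1/10) + 10^(73.7/10) + 10^(82.9/10) = 5.347e+09.
L_total = 10·log₁₀(5.347e+09) = 97.28 dB SPL.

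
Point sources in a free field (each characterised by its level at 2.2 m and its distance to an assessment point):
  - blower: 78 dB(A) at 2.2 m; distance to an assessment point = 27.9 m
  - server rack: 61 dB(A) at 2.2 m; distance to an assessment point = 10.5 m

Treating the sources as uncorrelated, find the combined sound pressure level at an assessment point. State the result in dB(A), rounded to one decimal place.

56.5 dB(A)

Apply inverse-square spreading to bring every level to the receiver, then sum 10^(L/10).
blower: 78 − 20·log₁₀(27.9/2.2) = 78 − 22.06 = 55.94 dB(A).
server rack: 61 − 20·log₁₀(10.5/2.2) = 61 − 13.58 = 47.42 dB(A).
Σ 10^(L/10) = 4.476e+05 → L_total = 10·log₁₀(4.476e+05) = 56.51 dB(A).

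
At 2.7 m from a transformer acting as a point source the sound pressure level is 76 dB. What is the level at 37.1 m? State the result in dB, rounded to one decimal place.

53.2 dB

Spherical spreading from a point source gives a 20·log₁₀(r₂/r₁) drop.
L₂ = 76 − 20·log₁₀(37.1/2.7) = 76 − 22.760 = 53.24 dB.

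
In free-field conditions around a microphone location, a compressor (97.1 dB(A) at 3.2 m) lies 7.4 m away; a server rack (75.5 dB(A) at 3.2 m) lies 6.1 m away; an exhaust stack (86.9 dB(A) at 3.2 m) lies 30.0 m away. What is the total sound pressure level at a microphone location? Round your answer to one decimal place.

89.9 dB(A)

Propagate each source to the receiver with L = L_ref − 20·log₁₀(r/r_ref), then add intensities.
compressor: 97.1 − 20·log₁₀(7.4/3.2) = 97.1 − 7.28 = 89.82 dB(A).
server rack: 75.5 − 20·log₁₀(6.1/3.2) = 75.5 − 5.60 = 69.90 dB(A).
exhaust stack: 86.9 − 20·log₁₀(30.0/3.2) = 86.9 − 19.44 = 67.46 dB(A).
Σ 10^(L/10) = 9.744e+08 → L_total = 10·log₁₀(9.744e+08) = 89.89 dB(A).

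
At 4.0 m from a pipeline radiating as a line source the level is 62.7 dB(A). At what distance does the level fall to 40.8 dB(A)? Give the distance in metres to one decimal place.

For a line source L₁ − L₂ = 10·log₁₀(r₂/r₁), so r₂ = r₁·10^((L₁−L₂)/10).
r₂ = 4.0·10^((62.7−40.8)/10) = 4.0·10^(21.9/10) = 619.53 m.

619.5 m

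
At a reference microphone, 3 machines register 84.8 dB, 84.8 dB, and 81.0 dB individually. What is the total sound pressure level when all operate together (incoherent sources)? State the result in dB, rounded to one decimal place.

88.6 dB

For uncorrelated sources the intensities add, so convert each level to linear form, sum, and take 10·log₁₀ of the total.
Σ 10^(L/10) = 10^(84.8/10) + 10^(84.8/10) + 10^(81.0/10) = 7.299e+08.
L_total = 10·log₁₀(7.299e+08) = 88.63 dB.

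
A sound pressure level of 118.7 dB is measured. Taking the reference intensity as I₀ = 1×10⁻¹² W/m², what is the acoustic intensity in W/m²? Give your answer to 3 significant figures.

I = I₀·10^(L/10) = 10⁻¹² × 10^(118.7/10) = 10^(-0.130).

0.741 W/m²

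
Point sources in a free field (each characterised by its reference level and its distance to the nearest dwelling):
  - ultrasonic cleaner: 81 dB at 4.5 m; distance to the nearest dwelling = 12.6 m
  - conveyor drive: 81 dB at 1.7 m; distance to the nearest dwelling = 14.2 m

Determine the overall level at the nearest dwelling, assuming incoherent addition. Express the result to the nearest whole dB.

Propagate each source to the receiver with L = L_ref − 20·log₁₀(r/r_ref), then add intensities.
ultrasonic cleaner: 81 − 20·log₁₀(12.6/4.5) = 81 − 8.94 = 72.06 dB.
conveyor drive: 81 − 20·log₁₀(14.2/1.7) = 81 − 18.44 = 62.56 dB.
Σ 10^(L/10) = 1.786e+07 → L_total = 10·log₁₀(1.786e+07) = 72.52 dB.

73 dB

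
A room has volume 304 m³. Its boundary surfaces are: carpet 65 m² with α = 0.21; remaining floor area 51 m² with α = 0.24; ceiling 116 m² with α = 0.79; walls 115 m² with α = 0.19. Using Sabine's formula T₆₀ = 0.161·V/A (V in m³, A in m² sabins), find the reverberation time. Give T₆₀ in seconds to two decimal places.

Total absorption A = 65·0.21 + 51·0.24 + 116·0.79 + 115·0.19 = 139.38 m² sabins.
T₆₀ = 0.161 × 304 / 139.38 = 0.351 s.

0.35 s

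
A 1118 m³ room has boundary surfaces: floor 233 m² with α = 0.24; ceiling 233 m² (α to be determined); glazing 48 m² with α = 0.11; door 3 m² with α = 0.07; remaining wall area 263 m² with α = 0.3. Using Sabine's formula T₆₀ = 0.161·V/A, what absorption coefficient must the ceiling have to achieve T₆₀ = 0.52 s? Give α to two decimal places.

0.88

Required total absorption A = 0.161·1118/0.52 = 346.15 m².
Absorption from the other surfaces = 233·0.24 + 48·0.11 + 3·0.07 + 263·0.3 = 140.31 m², so the ceiling must supply 205.84 m² over 233 m².
α = 205.84/233 = 0.883.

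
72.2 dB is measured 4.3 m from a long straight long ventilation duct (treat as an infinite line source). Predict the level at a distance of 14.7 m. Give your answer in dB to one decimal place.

66.9 dB

Line-source attenuation: ΔL = 10·log₁₀(r₂/r₁) = 10·log₁₀(14.7/4.3) = 5.338 dB.
L₂ = 72.2 − 10·log₁₀(14.7/4.3) = 72.2 − 5.338 = 66.86 dB.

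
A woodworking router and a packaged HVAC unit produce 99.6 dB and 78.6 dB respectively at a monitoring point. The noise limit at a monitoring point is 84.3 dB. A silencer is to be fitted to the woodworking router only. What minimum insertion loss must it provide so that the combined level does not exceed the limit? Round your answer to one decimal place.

The untreated sources together contribute 10^(78.6/10) = 7.244e+07, i.e. 78.60 dB.
The limit corresponds to 10^(84.3/10) = 2.692e+08; subtracting the fixed part leaves 1.967e+08 for the woodworking router, i.e. 82.94 dB.
Required insertion loss = 99.6 − 82.94 = 16.66 dB.

16.7 dB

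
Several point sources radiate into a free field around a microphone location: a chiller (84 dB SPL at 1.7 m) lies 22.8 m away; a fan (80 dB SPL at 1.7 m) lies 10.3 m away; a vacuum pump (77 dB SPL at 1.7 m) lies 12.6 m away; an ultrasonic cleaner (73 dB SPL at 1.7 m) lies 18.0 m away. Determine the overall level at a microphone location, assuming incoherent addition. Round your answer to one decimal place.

67.2 dB SPL

Propagate each source to the receiver with L = L_ref − 20·log₁₀(r/r_ref), then add intensities.
chiller: 84 − 20·log₁₀(22.8/1.7) = 84 − 22.55 = 61.45 dB SPL.
fan: 80 − 20·log₁₀(10.3/1.7) = 80 − 15.65 = 64.35 dB SPL.
vacuum pump: 77 − 20·log₁₀(12.6/1.7) = 77 − 17.40 = 59.60 dB SPL.
ultrasonic cleaner: 73 − 20·log₁₀(18.0/1.7) = 73 − 20.50 = 52.50 dB SPL.
Σ 10^(L/10) = 5.211e+06 → L_total = 10·log₁₀(5.211e+06) = 67.17 dB SPL.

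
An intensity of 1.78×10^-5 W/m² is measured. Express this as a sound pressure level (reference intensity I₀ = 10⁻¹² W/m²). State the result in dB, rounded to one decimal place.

Dividing by I₀ shifts the exponent by 12: I/I₀ = 1.78×10^7.
L = 10·(0.2504 + 7) = 72.50 dB.

72.5 dB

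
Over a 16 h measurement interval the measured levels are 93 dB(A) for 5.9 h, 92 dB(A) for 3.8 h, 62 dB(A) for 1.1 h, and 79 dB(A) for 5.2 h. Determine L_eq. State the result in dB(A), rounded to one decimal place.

90.6 dB(A)

L_eq = 10·log₁₀[(1/T)·Σ tᵢ·10^(Lᵢ/10)] with T = 16 h.
Σ tᵢ·10^(Lᵢ/10) = 5.9·10^(93/10) + 3.8·10^(92/10) + 1.1·10^(62/10) + 5.2·10^(79/10) = 1.821e+10.
L_eq = 10·log₁₀(1.821e+10/16) = 90.56 dB(A).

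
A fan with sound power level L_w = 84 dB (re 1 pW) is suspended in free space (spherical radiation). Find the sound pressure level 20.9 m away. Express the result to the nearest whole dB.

Free-field spherical radiation: L_p = L_w − 10·log₁₀(4π·r²), r = 20.9 m.
4π·r² = 5489 m², 10·log₁₀ of that is 37.395 dB.
L_p = 84 − 37.395 = 46.60 dB.

47 dB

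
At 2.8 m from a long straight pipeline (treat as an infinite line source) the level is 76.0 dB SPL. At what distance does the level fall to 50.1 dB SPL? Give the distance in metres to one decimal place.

Line-source spreading drops the level by 10·log₁₀(r₂/r₁); inverting, r₂/r₁ = 10^(ΔL/10).
r₂ = 2.8·10^((76.0−50.1)/10) = 2.8·10^(25.9/10) = 1089.33 m.

1089.3 m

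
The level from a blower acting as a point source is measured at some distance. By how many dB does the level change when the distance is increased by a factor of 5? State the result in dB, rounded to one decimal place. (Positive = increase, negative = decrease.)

-14.0 dB

A point source loses 6 dB per doubling of distance; generally ΔL = −20·log₁₀(r₂/r₁).
ΔL = −20·log₁₀(5) = -13.98 dB.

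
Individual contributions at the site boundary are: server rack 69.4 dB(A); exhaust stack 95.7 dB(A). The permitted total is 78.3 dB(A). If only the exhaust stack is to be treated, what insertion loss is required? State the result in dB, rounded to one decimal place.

18.0 dB

Fixed contribution from the other source: Σ 10^(L/10) = 10^(69.4/10) = 8.710e+06 (69.40 dB(A)).
To meet 78.3 dB(A) overall, the treated exhaust stack may contribute at most 10^(78.3/10) − 8.710e+06 = 5.890e+07, i.e. 77.70 dB(A).
Required insertion loss = 95.7 − 77.70 = 18.00 dB.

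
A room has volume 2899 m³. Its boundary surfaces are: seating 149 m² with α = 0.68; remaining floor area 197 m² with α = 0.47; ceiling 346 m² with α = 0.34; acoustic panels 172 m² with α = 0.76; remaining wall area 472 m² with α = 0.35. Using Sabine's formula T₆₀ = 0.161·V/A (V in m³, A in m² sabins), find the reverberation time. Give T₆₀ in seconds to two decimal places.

Total absorption A = 149·0.68 + 197·0.47 + 346·0.34 + 172·0.76 + 472·0.35 = 607.47 m² sabins.
T₆₀ = 0.161 × 2899 / 607.47 = 0.768 s.

0.77 s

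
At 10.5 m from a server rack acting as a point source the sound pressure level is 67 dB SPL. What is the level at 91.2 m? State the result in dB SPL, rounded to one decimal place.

48.2 dB SPL

Spherical spreading from a point source gives a 20·log₁₀(r₂/r₁) drop.
L₂ = 67 − 20·log₁₀(91.2/10.5) = 67 − 18.776 = 48.22 dB SPL.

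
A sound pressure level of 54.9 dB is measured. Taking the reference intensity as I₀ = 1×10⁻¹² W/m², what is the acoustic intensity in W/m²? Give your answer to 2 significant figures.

3.1e-07 W/m²

L = 10·log₁₀(I/I₀) ⇒ I = I₀·10^(L/10) = 10⁻¹² × 10^5.49.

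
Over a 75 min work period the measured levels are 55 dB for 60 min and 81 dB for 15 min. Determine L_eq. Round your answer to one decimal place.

74.1 dB

Weight each interval's intensity by its duration and average over T = 75 min:
Σ tᵢ·10^(Lᵢ/10) = 60·10^(55/10) + 15·10^(81/10) = 1.907e+09.
L_eq = 10·log₁₀(1.907e+09/75) = 74.05 dB.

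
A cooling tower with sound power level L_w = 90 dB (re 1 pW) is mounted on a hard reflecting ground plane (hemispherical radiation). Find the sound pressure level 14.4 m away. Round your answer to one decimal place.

Free-field hemispherical radiation: L_p = L_w − 10·log₁₀(2π·r²), r = 14.4 m.
2π·r² = 1303 m², 10·log₁₀ of that is 31.149 dB.
L_p = 90 − 31.149 = 58.85 dB.

58.9 dB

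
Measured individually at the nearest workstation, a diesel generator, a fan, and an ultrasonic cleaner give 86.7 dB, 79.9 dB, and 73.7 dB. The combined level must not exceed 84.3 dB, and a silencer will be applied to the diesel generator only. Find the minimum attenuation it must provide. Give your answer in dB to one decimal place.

Everything except the diesel generator sums to 10^(79.9/10) + 10^(73.7/10) = 1.212e+08 in linear terms, 80.83 dB.
To meet 84.3 dB overall, the treated diesel generator may contribute at most 10^(84.3/10) − 1.212e+08 = 1.480e+08, i.e. 81.70 dB.
Required insertion loss = 86.7 − 81.70 = 5.00 dB.

5.0 dB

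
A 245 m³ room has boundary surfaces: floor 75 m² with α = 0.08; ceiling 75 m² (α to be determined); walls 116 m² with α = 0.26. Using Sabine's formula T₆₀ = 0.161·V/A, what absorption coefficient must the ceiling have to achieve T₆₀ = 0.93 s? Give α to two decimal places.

0.08

A = 0.161·V/T₆₀ = 0.161·245/0.93 = 42.41 m² sabins.
Absorption from the other surfaces = 75·0.08 + 116·0.26 = 36.16 m², so the ceiling must supply 6.25 m² over 75 m².
α = 6.25/75 = 0.083.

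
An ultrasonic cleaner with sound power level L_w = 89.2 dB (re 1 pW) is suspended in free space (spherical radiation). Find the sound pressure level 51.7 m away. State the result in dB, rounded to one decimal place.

43.9 dB

Free-field spherical radiation: L_p = L_w − 10·log₁₀(4π·r²), r = 51.7 m.
4π·r² = 3.359e+04 m², 10·log₁₀ of that is 45.262 dB.
L_p = 89.2 − 45.262 = 43.94 dB.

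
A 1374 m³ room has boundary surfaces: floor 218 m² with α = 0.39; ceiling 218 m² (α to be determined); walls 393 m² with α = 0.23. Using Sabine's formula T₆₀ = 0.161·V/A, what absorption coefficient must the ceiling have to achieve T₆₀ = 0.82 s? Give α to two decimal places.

0.43

A = 0.161·V/T₆₀ = 0.161·1374/0.82 = 269.77 m² sabins.
Absorption from the other surfaces = 218·0.39 + 393·0.23 = 175.41 m², so the ceiling must supply 94.36 m² over 218 m².
α = 94.36/218 = 0.433.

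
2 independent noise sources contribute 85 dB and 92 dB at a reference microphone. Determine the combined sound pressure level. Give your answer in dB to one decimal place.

Incoherent sources combine by intensity addition: L_total = 10·log₁₀(Σ 10^(L_i/10)).
Σ 10^(L/10) = 10^(85/10) + 10^(92/10) = 1.901e+09.
L_total = 10·log₁₀(1.901e+09) = 92.79 dB.

92.8 dB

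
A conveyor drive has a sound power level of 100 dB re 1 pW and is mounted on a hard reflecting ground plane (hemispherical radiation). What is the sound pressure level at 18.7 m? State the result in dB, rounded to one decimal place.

66.6 dB

The power spreads over a hemisphere of area 2π·r², so L_p = L_w − 10·log₁₀(2π·r²).
2π·r² = 2197 m², 10·log₁₀ of that is 33.419 dB.
L_p = 100 − 33.419 = 66.58 dB.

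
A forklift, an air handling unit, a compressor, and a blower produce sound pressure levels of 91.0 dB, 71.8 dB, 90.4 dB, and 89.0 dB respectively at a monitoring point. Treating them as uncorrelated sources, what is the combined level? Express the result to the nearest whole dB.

95 dB

Incoherent sources combine by intensity addition: L_total = 10·log₁₀(Σ 10^(L_i/10)).
Σ 10^(L/10) = 10^(91.0/10) + 10^(71.8/10) + 10^(90.4/10) + 10^(89.0/10) = 3.165e+09.
L_total = 10·log₁₀(3.165e+09) = 95.00 dB.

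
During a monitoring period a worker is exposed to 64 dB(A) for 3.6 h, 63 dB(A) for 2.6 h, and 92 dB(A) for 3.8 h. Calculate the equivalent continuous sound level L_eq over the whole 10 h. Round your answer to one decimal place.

87.8 dB(A)

Weight each interval's intensity by its duration and average over T = 10 h:
Σ tᵢ·10^(Lᵢ/10) = 3.6·10^(64/10) + 2.6·10^(63/10) + 3.8·10^(92/10) = 6.037e+09.
L_eq = 10·log₁₀(6.037e+09/10) = 87.81 dB(A).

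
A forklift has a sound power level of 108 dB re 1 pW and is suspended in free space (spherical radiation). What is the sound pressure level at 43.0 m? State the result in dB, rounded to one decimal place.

64.3 dB

L_p = L_w − 10·log₁₀(4π·r²) with r = 43.0 m.
4π·r² = 2.324e+04 m², 10·log₁₀ of that is 43.661 dB.
L_p = 108 − 43.661 = 64.34 dB.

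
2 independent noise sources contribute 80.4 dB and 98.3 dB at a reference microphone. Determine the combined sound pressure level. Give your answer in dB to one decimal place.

98.4 dB

For uncorrelated sources the intensities add, so convert each level to linear form, sum, and take 10·log₁₀ of the total.
Σ 10^(L/10) = 10^(80.4/10) + 10^(98.3/10) = 6.870e+09.
L_total = 10·log₁₀(6.870e+09) = 98.37 dB.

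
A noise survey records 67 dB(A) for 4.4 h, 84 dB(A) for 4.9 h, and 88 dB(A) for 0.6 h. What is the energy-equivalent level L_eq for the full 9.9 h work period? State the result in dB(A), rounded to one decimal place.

82.2 dB(A)

Weight each interval's intensity by its duration and average over T = 9.9 h:
Σ tᵢ·10^(Lᵢ/10) = 4.4·10^(67/10) + 4.9·10^(84/10) + 0.6·10^(88/10) = 1.631e+09.
L_eq = 10·log₁₀(1.631e+09/9.9) = 82.17 dB(A).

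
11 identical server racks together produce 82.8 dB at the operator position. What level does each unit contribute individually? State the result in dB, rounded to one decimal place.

For N identical incoherent sources L_total = L₁ + 10·log₁₀ N, so L₁ = 82.8 − 10·log₁₀(11) = 82.8 − 10.414.

72.4 dB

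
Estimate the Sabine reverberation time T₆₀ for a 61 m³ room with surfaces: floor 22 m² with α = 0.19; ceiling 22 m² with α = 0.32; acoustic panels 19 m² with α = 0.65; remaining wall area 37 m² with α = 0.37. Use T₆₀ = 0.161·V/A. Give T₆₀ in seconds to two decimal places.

0.26 s

A = Σ Sᵢαᵢ = 22·0.19 + 22·0.32 + 19·0.65 + 37·0.37 = 37.26 m².
T₆₀ = 0.161 × 61 / 37.26 = 0.264 s.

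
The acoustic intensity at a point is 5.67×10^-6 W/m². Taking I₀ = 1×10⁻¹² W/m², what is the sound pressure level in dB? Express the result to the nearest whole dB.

68 dB

L = 10·log₁₀(I/I₀) = 10·log₁₀(5.67×10^-6/10⁻¹²) = 10·log₁₀(5.67×10^6).
L = 10·(0.7536 + 6) = 67.54 dB.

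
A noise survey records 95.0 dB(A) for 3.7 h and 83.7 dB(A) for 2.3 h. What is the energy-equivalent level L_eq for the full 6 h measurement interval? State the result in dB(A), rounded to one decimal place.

93.1 dB(A)

Weight each interval's intensity by its duration and average over T = 6 h:
Σ tᵢ·10^(Lᵢ/10) = 3.7·10^(95.0/10) + 2.3·10^(83.7/10) = 1.224e+10.
L_eq = 10·log₁₀(1.224e+10/6) = 93.10 dB(A).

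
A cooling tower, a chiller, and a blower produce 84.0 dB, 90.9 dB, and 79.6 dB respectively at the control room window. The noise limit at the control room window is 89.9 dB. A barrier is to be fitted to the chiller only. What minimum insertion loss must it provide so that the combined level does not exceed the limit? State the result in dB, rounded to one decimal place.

Everything except the chiller sums to 10^(84.0/10) + 10^(79.6/10) = 3.424e+08 in linear terms, 85.35 dB.
To meet 89.9 dB overall, the treated chiller may contribute at most 10^(89.9/10) − 3.424e+08 = 6.348e+08, i.e. 88.03 dB.
So the chiller must be reduced from 90.9 to 88.03 dB: IL = 2.87 dB.

2.9 dB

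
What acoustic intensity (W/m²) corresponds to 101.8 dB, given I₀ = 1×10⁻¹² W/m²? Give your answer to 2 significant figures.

L = 10·log₁₀(I/I₀) ⇒ I = I₀·10^(L/10) = 10⁻¹² × 10^10.18.

0.015 W/m²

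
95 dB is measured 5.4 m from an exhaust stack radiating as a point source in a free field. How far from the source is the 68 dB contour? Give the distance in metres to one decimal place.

The 27.0 dB drop corresponds to a distance ratio of 10^(27.0/20) for a point source.
r₂ = 5.4·10^((95−68)/20) = 5.4·10^(27.0/20) = 120.89 m.

120.9 m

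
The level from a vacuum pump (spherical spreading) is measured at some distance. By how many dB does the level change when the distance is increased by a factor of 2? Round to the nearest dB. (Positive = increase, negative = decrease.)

-6 dB

A point source loses 6 dB per doubling of distance; generally ΔL = −20·log₁₀(r₂/r₁).
ΔL = −20·log₁₀(2) = -6.02 dB.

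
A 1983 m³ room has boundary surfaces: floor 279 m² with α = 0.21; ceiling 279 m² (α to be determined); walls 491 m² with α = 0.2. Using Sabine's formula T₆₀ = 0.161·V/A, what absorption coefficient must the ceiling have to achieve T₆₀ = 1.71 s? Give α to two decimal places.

Required total absorption A = 0.161·1983/1.71 = 186.70 m².
Absorption from the other surfaces = 279·0.21 + 491·0.2 = 156.79 m², so the ceiling must supply 29.91 m² over 279 m².
α = 29.91/279 = 0.107.

0.11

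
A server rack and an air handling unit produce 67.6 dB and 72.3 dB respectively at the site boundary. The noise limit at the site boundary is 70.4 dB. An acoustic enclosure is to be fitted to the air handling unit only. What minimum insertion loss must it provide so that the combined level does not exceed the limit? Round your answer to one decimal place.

Everything except the air handling unit sums to 10^(67.6/10) = 5.754e+06 in linear terms, 67.60 dB.
The limit corresponds to 10^(70.4/10) = 1.096e+07; subtracting the fixed part leaves 5.210e+06 for the air handling unit, i.e. 67.17 dB.
So the air handling unit must be reduced from 72.3 to 67.17 dB: IL = 5.13 dB.

5.1 dB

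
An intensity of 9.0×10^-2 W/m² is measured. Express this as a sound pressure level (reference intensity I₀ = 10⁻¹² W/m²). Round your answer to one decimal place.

109.5 dB

I/I₀ = 9.0×10^-2/10⁻¹² = 9.0×10^10, and L = 10·log₁₀(I/I₀).
L = 10·(0.9542 + 10) = 109.54 dB.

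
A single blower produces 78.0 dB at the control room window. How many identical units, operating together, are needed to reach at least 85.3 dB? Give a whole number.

6

The shortfall is 85.3 − 78.0 = 7.3 dB, and N units add 10·log₁₀ N, so need 10·log₁₀ N ≥ 7.3.
N ≥ 10^(7.3/10) = 5.370, so N = 6.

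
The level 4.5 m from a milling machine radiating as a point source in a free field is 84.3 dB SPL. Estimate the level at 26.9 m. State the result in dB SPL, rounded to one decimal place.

Spherical spreading from a point source gives a 20·log₁₀(r₂/r₁) drop.
L₂ = 84.3 − 20·log₁₀(26.9/4.5) = 84.3 − 15.531 = 68.77 dB SPL.

68.8 dB SPL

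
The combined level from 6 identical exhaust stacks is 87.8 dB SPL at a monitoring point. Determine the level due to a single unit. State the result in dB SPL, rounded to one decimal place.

80.0 dB SPL

6 equal contributions raise the level by 10·log₁₀ 6 = 7.782 dB, so each unit alone gives 87.8 − 7.782.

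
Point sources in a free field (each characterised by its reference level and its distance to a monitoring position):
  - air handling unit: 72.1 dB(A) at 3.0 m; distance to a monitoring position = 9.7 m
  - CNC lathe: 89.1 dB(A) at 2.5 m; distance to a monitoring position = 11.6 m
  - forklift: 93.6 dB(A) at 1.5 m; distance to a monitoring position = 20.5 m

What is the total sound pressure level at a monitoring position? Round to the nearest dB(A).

Propagate each source to the receiver with L = L_ref − 20·log₁₀(r/r_ref), then add intensities.
air handling unit: 72.1 − 20·log₁₀(9.7/3.0) = 72.1 − 10.19 = 61.91 dB(A).
CNC lathe: 89.1 − 20·log₁₀(11.6/2.5) = 89.1 − 13.33 = 75.77 dB(A).
forklift: 93.6 − 20·log₁₀(20.5/1.5) = 93.6 − 22.71 = 70.89 dB(A).
Σ 10^(L/10) = 5.157e+07 → L_total = 10·log₁₀(5.157e+07) = 77.12 dB(A).

77 dB(A)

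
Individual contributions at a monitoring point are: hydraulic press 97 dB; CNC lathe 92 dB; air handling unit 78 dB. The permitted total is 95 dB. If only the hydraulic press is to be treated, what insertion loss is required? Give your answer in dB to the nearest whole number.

5 dB

The untreated sources together contribute 10^(92/10) + 10^(78/10) = 1.648e+09, i.e. 92.17 dB.
To meet 95 dB overall, the treated hydraulic press may contribute at most 10^(95/10) − 1.648e+09 = 1.514e+09, i.e. 91.80 dB.
Required insertion loss = 97 − 91.80 = 5.20 dB.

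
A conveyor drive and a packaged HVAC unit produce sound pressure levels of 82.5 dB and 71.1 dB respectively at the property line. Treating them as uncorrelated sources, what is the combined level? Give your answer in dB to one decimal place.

82.8 dB

Incoherent sources combine by intensity addition: L_total = 10·log₁₀(Σ 10^(L_i/10)).
Σ 10^(L/10) = 10^(82.5/10) + 10^(71.1/10) = 1.907e+08.
L_total = 10·log₁₀(1.907e+08) = 82.80 dB.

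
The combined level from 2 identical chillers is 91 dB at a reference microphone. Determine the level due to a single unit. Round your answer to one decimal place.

2 equal contributions raise the level by 10·log₁₀ 2 = 3.010 dB, so each unit alone gives 91 − 3.010.

88.0 dB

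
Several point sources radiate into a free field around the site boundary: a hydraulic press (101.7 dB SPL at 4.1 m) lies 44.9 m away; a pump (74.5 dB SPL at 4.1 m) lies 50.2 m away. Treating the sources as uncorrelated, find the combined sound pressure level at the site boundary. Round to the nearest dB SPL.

Apply inverse-square spreading to bring every level to the receiver, then sum 10^(L/10).
hydraulic press: 101.7 − 20·log₁₀(44.9/4.1) = 101.7 − 20.79 = 80.91 dB SPL.
pump: 74.5 − 20·log₁₀(50.2/4.1) = 74.5 − 21.76 = 52.74 dB SPL.
Σ 10^(L/10) = 1.235e+08 → L_total = 10·log₁₀(1.235e+08) = 80.92 dB SPL.

81 dB SPL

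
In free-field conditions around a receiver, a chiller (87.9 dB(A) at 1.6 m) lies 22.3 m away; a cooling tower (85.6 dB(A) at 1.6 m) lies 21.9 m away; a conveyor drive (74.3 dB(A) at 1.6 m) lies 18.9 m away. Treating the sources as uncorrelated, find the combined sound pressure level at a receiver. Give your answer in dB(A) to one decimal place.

Apply inverse-square spreading to bring every level to the receiver, then sum 10^(L/10).
chiller: 87.9 − 20·log₁₀(22.3/1.6) = 87.9 − 22.88 = 65.02 dB(A).
cooling tower: 85.6 − 20·log₁₀(21.9/1.6) = 85.6 − 22.73 = 62.87 dB(A).
conveyor drive: 74.3 − 20·log₁₀(18.9/1.6) = 74.3 − 21.45 = 52.85 dB(A).
Σ 10^(L/10) = 5.305e+06 → L_total = 10·log₁₀(5.305e+06) = 67.25 dB(A).

67.2 dB(A)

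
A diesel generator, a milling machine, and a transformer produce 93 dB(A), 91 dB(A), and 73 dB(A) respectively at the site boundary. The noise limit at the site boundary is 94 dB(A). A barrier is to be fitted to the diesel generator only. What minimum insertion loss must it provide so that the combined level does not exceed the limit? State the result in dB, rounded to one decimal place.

Everything except the diesel generator sums to 10^(91/10) + 10^(73/10) = 1.279e+09 in linear terms, 91.07 dB(A).
The limit corresponds to 10^(94/10) = 2.512e+09; subtracting the fixed part leaves 1.233e+09 for the diesel generator, i.e. 90.91 dB(A).
Required insertion loss = 93 − 90.91 = 2.09 dB.

2.1 dB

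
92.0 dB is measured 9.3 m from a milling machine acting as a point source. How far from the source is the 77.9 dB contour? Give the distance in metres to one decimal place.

Point-source spreading drops the level by 20·log₁₀(r₂/r₁); inverting, r₂/r₁ = 10^(ΔL/20).
r₂ = 9.3·10^((92.0−77.9)/20) = 9.3·10^(14.1/20) = 47.15 m.

47.2 m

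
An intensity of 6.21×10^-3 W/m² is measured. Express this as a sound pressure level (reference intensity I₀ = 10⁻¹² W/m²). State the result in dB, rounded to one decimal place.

Dividing by I₀ shifts the exponent by 12: I/I₀ = 6.21×10^9.
L = 10·(0.7931 + 9) = 97.93 dB.

97.9 dB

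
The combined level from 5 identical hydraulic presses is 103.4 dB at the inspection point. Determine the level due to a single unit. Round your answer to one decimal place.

Dividing the total intensity by 5 lowers the level by 10·log₁₀ 5 = 6.990 dB: L₁ = 103.4 − 6.990.

96.4 dB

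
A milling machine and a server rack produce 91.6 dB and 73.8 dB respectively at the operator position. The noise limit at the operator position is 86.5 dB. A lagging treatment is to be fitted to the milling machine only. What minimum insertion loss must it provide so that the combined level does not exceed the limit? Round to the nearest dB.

The untreated sources together contribute 10^(73.8/10) = 2.399e+07, i.e. 73.80 dB.
To meet 86.5 dB overall, the treated milling machine may contribute at most 10^(86.5/10) − 2.399e+07 = 4.227e+08, i.e. 86.26 dB.
Required insertion loss = 91.6 − 86.26 = 5.34 dB.

5 dB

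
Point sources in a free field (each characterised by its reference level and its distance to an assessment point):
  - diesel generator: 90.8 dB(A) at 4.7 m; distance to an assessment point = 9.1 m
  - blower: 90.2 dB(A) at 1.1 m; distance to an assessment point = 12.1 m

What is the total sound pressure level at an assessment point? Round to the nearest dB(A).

Apply inverse-square spreading to bring every level to the receiver, then sum 10^(L/10).
diesel generator: 90.8 − 20·log₁₀(9.1/4.7) = 90.8 − 5.74 = 85.06 dB(A).
blower: 90.2 − 20·log₁₀(12.1/1.1) = 90.2 − 20.83 = 69.37 dB(A).
Σ 10^(L/10) = 3.294e+08 → L_total = 10·log₁₀(3.294e+08) = 85.18 dB(A).

85 dB(A)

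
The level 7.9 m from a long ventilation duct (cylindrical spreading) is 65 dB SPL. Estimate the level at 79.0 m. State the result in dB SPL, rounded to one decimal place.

Line-source attenuation: ΔL = 10·log₁₀(r₂/r₁) = 10·log₁₀(79.0/7.9) = 10.000 dB.
L₂ = 65 − 10·log₁₀(79.0/7.9) = 65 − 10.000 = 55.00 dB SPL.

55.0 dB SPL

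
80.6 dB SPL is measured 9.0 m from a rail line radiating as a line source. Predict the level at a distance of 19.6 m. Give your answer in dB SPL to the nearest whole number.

77 dB SPL

Line-source attenuation: ΔL = 10·log₁₀(r₂/r₁) = 10·log₁₀(19.6/9.0) = 3.380 dB.
L₂ = 80.6 − 10·log₁₀(19.6/9.0) = 80.6 − 3.380 = 77.22 dB SPL.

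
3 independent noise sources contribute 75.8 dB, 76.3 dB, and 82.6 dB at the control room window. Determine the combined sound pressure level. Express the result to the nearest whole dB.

For uncorrelated sources the intensities add, so convert each level to linear form, sum, and take 10·log₁₀ of the total.
Σ 10^(L/10) = 10^(75.8/10) + 10^(76.3/10) + 10^(82.6/10) = 2.626e+08.
L_total = 10·log₁₀(2.626e+08) = 84.19 dB.

84 dB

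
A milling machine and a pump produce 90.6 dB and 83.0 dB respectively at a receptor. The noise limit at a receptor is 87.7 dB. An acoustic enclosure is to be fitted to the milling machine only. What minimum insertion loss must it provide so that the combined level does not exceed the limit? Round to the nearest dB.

Fixed contribution from the other source: Σ 10^(L/10) = 10^(83.0/10) = 1.995e+08 (83.00 dB).
The limit corresponds to 10^(87.7/10) = 5.888e+08; subtracting the fixed part leaves 3.893e+08 for the milling machine, i.e. 85.90 dB.
So the milling machine must be reduced from 90.6 to 85.90 dB: IL = 4.70 dB.

5 dB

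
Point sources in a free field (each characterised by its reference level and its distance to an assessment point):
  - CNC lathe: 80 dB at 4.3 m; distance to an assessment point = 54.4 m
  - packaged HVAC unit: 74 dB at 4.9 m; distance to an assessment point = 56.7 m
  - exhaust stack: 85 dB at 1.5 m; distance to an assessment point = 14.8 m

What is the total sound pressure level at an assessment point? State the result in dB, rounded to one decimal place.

66.1 dB

First find each source's level at the receiver (point-source: −20·log₁₀(r/r_ref)), then combine on an intensity basis.
CNC lathe: 80 − 20·log₁₀(54.4/4.3) = 80 − 22.04 = 57.96 dB.
packaged HVAC unit: 74 − 20·log₁₀(56.7/4.9) = 74 − 21.27 = 52.73 dB.
exhaust stack: 85 − 20·log₁₀(14.8/1.5) = 85 − 19.88 = 65.12 dB.
Σ 10^(L/10) = 4.061e+06 → L_total = 10·log₁₀(4.061e+06) = 66.09 dB.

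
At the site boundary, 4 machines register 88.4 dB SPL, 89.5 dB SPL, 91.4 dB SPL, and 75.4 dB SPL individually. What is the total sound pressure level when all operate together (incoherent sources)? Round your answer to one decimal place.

94.8 dB SPL

Incoherent sources combine by intensity addition: L_total = 10·log₁₀(Σ 10^(L_i/10)).
Σ 10^(L/10) = 10^(88.4/10) + 10^(89.5/10) + 10^(91.4/10) + 10^(75.4/10) = 2.998e+09.
L_total = 10·log₁₀(2.998e+09) = 94.77 dB SPL.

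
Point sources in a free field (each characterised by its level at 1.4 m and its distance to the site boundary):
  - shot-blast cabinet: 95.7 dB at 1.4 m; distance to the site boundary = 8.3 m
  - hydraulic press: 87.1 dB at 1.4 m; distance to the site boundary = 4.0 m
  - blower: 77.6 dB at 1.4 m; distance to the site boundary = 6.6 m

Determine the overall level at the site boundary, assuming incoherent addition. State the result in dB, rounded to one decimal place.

82.3 dB

Apply inverse-square spreading to bring every level to the receiver, then sum 10^(L/10).
shot-blast cabinet: 95.7 − 20·log₁₀(8.3/1.4) = 95.7 − 15.46 = 80.24 dB.
hydraulic press: 87.1 − 20·log₁₀(4.0/1.4) = 87.1 − 9.12 = 77.98 dB.
blower: 77.6 − 20·log₁₀(6.6/1.4) = 77.6 − 13.47 = 64.13 dB.
Σ 10^(L/10) = 1.711e+08 → L_total = 10·log₁₀(1.711e+08) = 82.33 dB.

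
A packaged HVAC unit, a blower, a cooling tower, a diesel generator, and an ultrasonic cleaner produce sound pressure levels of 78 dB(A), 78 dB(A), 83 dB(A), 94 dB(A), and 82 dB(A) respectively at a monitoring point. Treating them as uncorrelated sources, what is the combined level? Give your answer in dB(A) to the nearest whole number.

For uncorrelated sources the intensities add, so convert each level to linear form, sum, and take 10·log₁₀ of the total.
Σ 10^(L/10) = 10^(78/10) + 10^(78/10) + 10^(83/10) + 10^(94/10) + 10^(82/10) = 2.996e+09.
L_total = 10·log₁₀(2.996e+09) = 94.77 dB(A).

95 dB(A)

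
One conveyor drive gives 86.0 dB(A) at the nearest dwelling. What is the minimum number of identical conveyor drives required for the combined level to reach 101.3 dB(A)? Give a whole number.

The shortfall is 101.3 − 86.0 = 15.3 dB, and N units add 10·log₁₀ N, so need 10·log₁₀ N ≥ 15.3.
N ≥ 10^(15.3/10) = 33.884, so N = 34.

34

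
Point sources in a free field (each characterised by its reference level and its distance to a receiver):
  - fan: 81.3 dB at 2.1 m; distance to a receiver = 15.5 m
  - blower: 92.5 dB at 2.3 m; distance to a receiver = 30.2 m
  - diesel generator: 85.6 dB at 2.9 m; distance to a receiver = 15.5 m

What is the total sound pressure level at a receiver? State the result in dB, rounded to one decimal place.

Propagate each source to the receiver with L = L_ref − 20·log₁₀(r/r_ref), then add intensities.
fan: 81.3 − 20·log₁₀(15.5/2.1) = 81.3 − 17.36 = 63.94 dB.
blower: 92.5 − 20·log₁₀(30.2/2.3) = 92.5 − 22.37 = 70.13 dB.
diesel generator: 85.6 − 20·log₁₀(15.5/2.9) = 85.6 − 14.56 = 71.04 dB.
Σ 10^(L/10) = 2.550e+07 → L_total = 10·log₁₀(2.550e+07) = 74.07 dB.

74.1 dB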